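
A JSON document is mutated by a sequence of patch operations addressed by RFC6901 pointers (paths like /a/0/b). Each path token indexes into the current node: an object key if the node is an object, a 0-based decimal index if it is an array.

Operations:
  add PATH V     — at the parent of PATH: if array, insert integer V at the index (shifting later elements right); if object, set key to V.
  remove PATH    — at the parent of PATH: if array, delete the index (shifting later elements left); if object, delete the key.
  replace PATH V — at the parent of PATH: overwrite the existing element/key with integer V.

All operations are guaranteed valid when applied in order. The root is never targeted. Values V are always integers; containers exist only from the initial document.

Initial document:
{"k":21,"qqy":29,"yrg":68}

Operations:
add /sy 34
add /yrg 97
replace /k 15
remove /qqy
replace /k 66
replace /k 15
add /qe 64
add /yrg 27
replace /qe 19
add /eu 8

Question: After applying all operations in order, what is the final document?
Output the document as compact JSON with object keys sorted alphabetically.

After op 1 (add /sy 34): {"k":21,"qqy":29,"sy":34,"yrg":68}
After op 2 (add /yrg 97): {"k":21,"qqy":29,"sy":34,"yrg":97}
After op 3 (replace /k 15): {"k":15,"qqy":29,"sy":34,"yrg":97}
After op 4 (remove /qqy): {"k":15,"sy":34,"yrg":97}
After op 5 (replace /k 66): {"k":66,"sy":34,"yrg":97}
After op 6 (replace /k 15): {"k":15,"sy":34,"yrg":97}
After op 7 (add /qe 64): {"k":15,"qe":64,"sy":34,"yrg":97}
After op 8 (add /yrg 27): {"k":15,"qe":64,"sy":34,"yrg":27}
After op 9 (replace /qe 19): {"k":15,"qe":19,"sy":34,"yrg":27}
After op 10 (add /eu 8): {"eu":8,"k":15,"qe":19,"sy":34,"yrg":27}

Answer: {"eu":8,"k":15,"qe":19,"sy":34,"yrg":27}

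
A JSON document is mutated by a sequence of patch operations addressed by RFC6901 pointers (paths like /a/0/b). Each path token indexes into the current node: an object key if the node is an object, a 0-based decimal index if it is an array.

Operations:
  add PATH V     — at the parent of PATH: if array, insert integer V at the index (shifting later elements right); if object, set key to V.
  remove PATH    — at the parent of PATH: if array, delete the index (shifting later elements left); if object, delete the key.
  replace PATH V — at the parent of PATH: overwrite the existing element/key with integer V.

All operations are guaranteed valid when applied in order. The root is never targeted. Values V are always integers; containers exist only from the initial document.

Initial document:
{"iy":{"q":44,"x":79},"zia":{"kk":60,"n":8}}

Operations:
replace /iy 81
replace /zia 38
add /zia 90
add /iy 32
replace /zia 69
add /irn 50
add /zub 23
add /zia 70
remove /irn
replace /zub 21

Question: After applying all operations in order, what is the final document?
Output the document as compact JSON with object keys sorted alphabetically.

After op 1 (replace /iy 81): {"iy":81,"zia":{"kk":60,"n":8}}
After op 2 (replace /zia 38): {"iy":81,"zia":38}
After op 3 (add /zia 90): {"iy":81,"zia":90}
After op 4 (add /iy 32): {"iy":32,"zia":90}
After op 5 (replace /zia 69): {"iy":32,"zia":69}
After op 6 (add /irn 50): {"irn":50,"iy":32,"zia":69}
After op 7 (add /zub 23): {"irn":50,"iy":32,"zia":69,"zub":23}
After op 8 (add /zia 70): {"irn":50,"iy":32,"zia":70,"zub":23}
After op 9 (remove /irn): {"iy":32,"zia":70,"zub":23}
After op 10 (replace /zub 21): {"iy":32,"zia":70,"zub":21}

Answer: {"iy":32,"zia":70,"zub":21}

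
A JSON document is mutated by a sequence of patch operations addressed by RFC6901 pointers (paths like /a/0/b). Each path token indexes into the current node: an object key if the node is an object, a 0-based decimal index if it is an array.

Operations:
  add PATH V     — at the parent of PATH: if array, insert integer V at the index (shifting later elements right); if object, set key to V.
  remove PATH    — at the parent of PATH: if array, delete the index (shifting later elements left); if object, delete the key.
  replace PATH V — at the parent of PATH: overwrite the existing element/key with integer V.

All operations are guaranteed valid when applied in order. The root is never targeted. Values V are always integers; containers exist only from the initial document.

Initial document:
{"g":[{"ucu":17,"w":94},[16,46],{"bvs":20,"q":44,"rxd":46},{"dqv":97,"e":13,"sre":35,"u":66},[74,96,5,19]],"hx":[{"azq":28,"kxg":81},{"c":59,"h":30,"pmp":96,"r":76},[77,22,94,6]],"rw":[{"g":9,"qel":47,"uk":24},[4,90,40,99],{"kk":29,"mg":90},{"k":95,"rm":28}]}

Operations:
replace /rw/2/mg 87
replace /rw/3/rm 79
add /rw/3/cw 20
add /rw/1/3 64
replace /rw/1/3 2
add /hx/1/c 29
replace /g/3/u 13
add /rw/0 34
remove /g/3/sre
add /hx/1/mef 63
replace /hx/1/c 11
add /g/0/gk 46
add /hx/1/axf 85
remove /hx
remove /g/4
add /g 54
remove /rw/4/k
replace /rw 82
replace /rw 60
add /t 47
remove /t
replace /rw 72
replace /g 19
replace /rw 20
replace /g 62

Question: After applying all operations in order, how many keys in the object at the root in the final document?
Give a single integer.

Answer: 2

Derivation:
After op 1 (replace /rw/2/mg 87): {"g":[{"ucu":17,"w":94},[16,46],{"bvs":20,"q":44,"rxd":46},{"dqv":97,"e":13,"sre":35,"u":66},[74,96,5,19]],"hx":[{"azq":28,"kxg":81},{"c":59,"h":30,"pmp":96,"r":76},[77,22,94,6]],"rw":[{"g":9,"qel":47,"uk":24},[4,90,40,99],{"kk":29,"mg":87},{"k":95,"rm":28}]}
After op 2 (replace /rw/3/rm 79): {"g":[{"ucu":17,"w":94},[16,46],{"bvs":20,"q":44,"rxd":46},{"dqv":97,"e":13,"sre":35,"u":66},[74,96,5,19]],"hx":[{"azq":28,"kxg":81},{"c":59,"h":30,"pmp":96,"r":76},[77,22,94,6]],"rw":[{"g":9,"qel":47,"uk":24},[4,90,40,99],{"kk":29,"mg":87},{"k":95,"rm":79}]}
After op 3 (add /rw/3/cw 20): {"g":[{"ucu":17,"w":94},[16,46],{"bvs":20,"q":44,"rxd":46},{"dqv":97,"e":13,"sre":35,"u":66},[74,96,5,19]],"hx":[{"azq":28,"kxg":81},{"c":59,"h":30,"pmp":96,"r":76},[77,22,94,6]],"rw":[{"g":9,"qel":47,"uk":24},[4,90,40,99],{"kk":29,"mg":87},{"cw":20,"k":95,"rm":79}]}
After op 4 (add /rw/1/3 64): {"g":[{"ucu":17,"w":94},[16,46],{"bvs":20,"q":44,"rxd":46},{"dqv":97,"e":13,"sre":35,"u":66},[74,96,5,19]],"hx":[{"azq":28,"kxg":81},{"c":59,"h":30,"pmp":96,"r":76},[77,22,94,6]],"rw":[{"g":9,"qel":47,"uk":24},[4,90,40,64,99],{"kk":29,"mg":87},{"cw":20,"k":95,"rm":79}]}
After op 5 (replace /rw/1/3 2): {"g":[{"ucu":17,"w":94},[16,46],{"bvs":20,"q":44,"rxd":46},{"dqv":97,"e":13,"sre":35,"u":66},[74,96,5,19]],"hx":[{"azq":28,"kxg":81},{"c":59,"h":30,"pmp":96,"r":76},[77,22,94,6]],"rw":[{"g":9,"qel":47,"uk":24},[4,90,40,2,99],{"kk":29,"mg":87},{"cw":20,"k":95,"rm":79}]}
After op 6 (add /hx/1/c 29): {"g":[{"ucu":17,"w":94},[16,46],{"bvs":20,"q":44,"rxd":46},{"dqv":97,"e":13,"sre":35,"u":66},[74,96,5,19]],"hx":[{"azq":28,"kxg":81},{"c":29,"h":30,"pmp":96,"r":76},[77,22,94,6]],"rw":[{"g":9,"qel":47,"uk":24},[4,90,40,2,99],{"kk":29,"mg":87},{"cw":20,"k":95,"rm":79}]}
After op 7 (replace /g/3/u 13): {"g":[{"ucu":17,"w":94},[16,46],{"bvs":20,"q":44,"rxd":46},{"dqv":97,"e":13,"sre":35,"u":13},[74,96,5,19]],"hx":[{"azq":28,"kxg":81},{"c":29,"h":30,"pmp":96,"r":76},[77,22,94,6]],"rw":[{"g":9,"qel":47,"uk":24},[4,90,40,2,99],{"kk":29,"mg":87},{"cw":20,"k":95,"rm":79}]}
After op 8 (add /rw/0 34): {"g":[{"ucu":17,"w":94},[16,46],{"bvs":20,"q":44,"rxd":46},{"dqv":97,"e":13,"sre":35,"u":13},[74,96,5,19]],"hx":[{"azq":28,"kxg":81},{"c":29,"h":30,"pmp":96,"r":76},[77,22,94,6]],"rw":[34,{"g":9,"qel":47,"uk":24},[4,90,40,2,99],{"kk":29,"mg":87},{"cw":20,"k":95,"rm":79}]}
After op 9 (remove /g/3/sre): {"g":[{"ucu":17,"w":94},[16,46],{"bvs":20,"q":44,"rxd":46},{"dqv":97,"e":13,"u":13},[74,96,5,19]],"hx":[{"azq":28,"kxg":81},{"c":29,"h":30,"pmp":96,"r":76},[77,22,94,6]],"rw":[34,{"g":9,"qel":47,"uk":24},[4,90,40,2,99],{"kk":29,"mg":87},{"cw":20,"k":95,"rm":79}]}
After op 10 (add /hx/1/mef 63): {"g":[{"ucu":17,"w":94},[16,46],{"bvs":20,"q":44,"rxd":46},{"dqv":97,"e":13,"u":13},[74,96,5,19]],"hx":[{"azq":28,"kxg":81},{"c":29,"h":30,"mef":63,"pmp":96,"r":76},[77,22,94,6]],"rw":[34,{"g":9,"qel":47,"uk":24},[4,90,40,2,99],{"kk":29,"mg":87},{"cw":20,"k":95,"rm":79}]}
After op 11 (replace /hx/1/c 11): {"g":[{"ucu":17,"w":94},[16,46],{"bvs":20,"q":44,"rxd":46},{"dqv":97,"e":13,"u":13},[74,96,5,19]],"hx":[{"azq":28,"kxg":81},{"c":11,"h":30,"mef":63,"pmp":96,"r":76},[77,22,94,6]],"rw":[34,{"g":9,"qel":47,"uk":24},[4,90,40,2,99],{"kk":29,"mg":87},{"cw":20,"k":95,"rm":79}]}
After op 12 (add /g/0/gk 46): {"g":[{"gk":46,"ucu":17,"w":94},[16,46],{"bvs":20,"q":44,"rxd":46},{"dqv":97,"e":13,"u":13},[74,96,5,19]],"hx":[{"azq":28,"kxg":81},{"c":11,"h":30,"mef":63,"pmp":96,"r":76},[77,22,94,6]],"rw":[34,{"g":9,"qel":47,"uk":24},[4,90,40,2,99],{"kk":29,"mg":87},{"cw":20,"k":95,"rm":79}]}
After op 13 (add /hx/1/axf 85): {"g":[{"gk":46,"ucu":17,"w":94},[16,46],{"bvs":20,"q":44,"rxd":46},{"dqv":97,"e":13,"u":13},[74,96,5,19]],"hx":[{"azq":28,"kxg":81},{"axf":85,"c":11,"h":30,"mef":63,"pmp":96,"r":76},[77,22,94,6]],"rw":[34,{"g":9,"qel":47,"uk":24},[4,90,40,2,99],{"kk":29,"mg":87},{"cw":20,"k":95,"rm":79}]}
After op 14 (remove /hx): {"g":[{"gk":46,"ucu":17,"w":94},[16,46],{"bvs":20,"q":44,"rxd":46},{"dqv":97,"e":13,"u":13},[74,96,5,19]],"rw":[34,{"g":9,"qel":47,"uk":24},[4,90,40,2,99],{"kk":29,"mg":87},{"cw":20,"k":95,"rm":79}]}
After op 15 (remove /g/4): {"g":[{"gk":46,"ucu":17,"w":94},[16,46],{"bvs":20,"q":44,"rxd":46},{"dqv":97,"e":13,"u":13}],"rw":[34,{"g":9,"qel":47,"uk":24},[4,90,40,2,99],{"kk":29,"mg":87},{"cw":20,"k":95,"rm":79}]}
After op 16 (add /g 54): {"g":54,"rw":[34,{"g":9,"qel":47,"uk":24},[4,90,40,2,99],{"kk":29,"mg":87},{"cw":20,"k":95,"rm":79}]}
After op 17 (remove /rw/4/k): {"g":54,"rw":[34,{"g":9,"qel":47,"uk":24},[4,90,40,2,99],{"kk":29,"mg":87},{"cw":20,"rm":79}]}
After op 18 (replace /rw 82): {"g":54,"rw":82}
After op 19 (replace /rw 60): {"g":54,"rw":60}
After op 20 (add /t 47): {"g":54,"rw":60,"t":47}
After op 21 (remove /t): {"g":54,"rw":60}
After op 22 (replace /rw 72): {"g":54,"rw":72}
After op 23 (replace /g 19): {"g":19,"rw":72}
After op 24 (replace /rw 20): {"g":19,"rw":20}
After op 25 (replace /g 62): {"g":62,"rw":20}
Size at the root: 2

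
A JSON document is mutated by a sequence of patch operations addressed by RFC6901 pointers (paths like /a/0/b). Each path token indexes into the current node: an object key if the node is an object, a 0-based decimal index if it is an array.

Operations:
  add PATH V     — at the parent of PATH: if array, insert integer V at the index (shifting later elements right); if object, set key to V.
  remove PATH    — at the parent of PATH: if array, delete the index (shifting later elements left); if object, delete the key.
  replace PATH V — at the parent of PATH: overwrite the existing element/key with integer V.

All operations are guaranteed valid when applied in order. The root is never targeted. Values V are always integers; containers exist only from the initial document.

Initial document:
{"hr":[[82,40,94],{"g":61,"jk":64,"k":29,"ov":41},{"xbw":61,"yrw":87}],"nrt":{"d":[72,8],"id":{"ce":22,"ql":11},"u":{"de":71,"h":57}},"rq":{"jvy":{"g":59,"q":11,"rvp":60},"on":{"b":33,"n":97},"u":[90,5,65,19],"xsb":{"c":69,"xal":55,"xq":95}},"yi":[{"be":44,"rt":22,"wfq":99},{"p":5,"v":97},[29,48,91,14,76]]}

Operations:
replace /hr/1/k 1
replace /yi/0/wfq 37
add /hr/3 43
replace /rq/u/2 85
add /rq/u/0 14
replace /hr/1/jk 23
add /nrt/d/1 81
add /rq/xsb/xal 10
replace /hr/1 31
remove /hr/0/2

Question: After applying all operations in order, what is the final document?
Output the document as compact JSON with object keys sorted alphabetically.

After op 1 (replace /hr/1/k 1): {"hr":[[82,40,94],{"g":61,"jk":64,"k":1,"ov":41},{"xbw":61,"yrw":87}],"nrt":{"d":[72,8],"id":{"ce":22,"ql":11},"u":{"de":71,"h":57}},"rq":{"jvy":{"g":59,"q":11,"rvp":60},"on":{"b":33,"n":97},"u":[90,5,65,19],"xsb":{"c":69,"xal":55,"xq":95}},"yi":[{"be":44,"rt":22,"wfq":99},{"p":5,"v":97},[29,48,91,14,76]]}
After op 2 (replace /yi/0/wfq 37): {"hr":[[82,40,94],{"g":61,"jk":64,"k":1,"ov":41},{"xbw":61,"yrw":87}],"nrt":{"d":[72,8],"id":{"ce":22,"ql":11},"u":{"de":71,"h":57}},"rq":{"jvy":{"g":59,"q":11,"rvp":60},"on":{"b":33,"n":97},"u":[90,5,65,19],"xsb":{"c":69,"xal":55,"xq":95}},"yi":[{"be":44,"rt":22,"wfq":37},{"p":5,"v":97},[29,48,91,14,76]]}
After op 3 (add /hr/3 43): {"hr":[[82,40,94],{"g":61,"jk":64,"k":1,"ov":41},{"xbw":61,"yrw":87},43],"nrt":{"d":[72,8],"id":{"ce":22,"ql":11},"u":{"de":71,"h":57}},"rq":{"jvy":{"g":59,"q":11,"rvp":60},"on":{"b":33,"n":97},"u":[90,5,65,19],"xsb":{"c":69,"xal":55,"xq":95}},"yi":[{"be":44,"rt":22,"wfq":37},{"p":5,"v":97},[29,48,91,14,76]]}
After op 4 (replace /rq/u/2 85): {"hr":[[82,40,94],{"g":61,"jk":64,"k":1,"ov":41},{"xbw":61,"yrw":87},43],"nrt":{"d":[72,8],"id":{"ce":22,"ql":11},"u":{"de":71,"h":57}},"rq":{"jvy":{"g":59,"q":11,"rvp":60},"on":{"b":33,"n":97},"u":[90,5,85,19],"xsb":{"c":69,"xal":55,"xq":95}},"yi":[{"be":44,"rt":22,"wfq":37},{"p":5,"v":97},[29,48,91,14,76]]}
After op 5 (add /rq/u/0 14): {"hr":[[82,40,94],{"g":61,"jk":64,"k":1,"ov":41},{"xbw":61,"yrw":87},43],"nrt":{"d":[72,8],"id":{"ce":22,"ql":11},"u":{"de":71,"h":57}},"rq":{"jvy":{"g":59,"q":11,"rvp":60},"on":{"b":33,"n":97},"u":[14,90,5,85,19],"xsb":{"c":69,"xal":55,"xq":95}},"yi":[{"be":44,"rt":22,"wfq":37},{"p":5,"v":97},[29,48,91,14,76]]}
After op 6 (replace /hr/1/jk 23): {"hr":[[82,40,94],{"g":61,"jk":23,"k":1,"ov":41},{"xbw":61,"yrw":87},43],"nrt":{"d":[72,8],"id":{"ce":22,"ql":11},"u":{"de":71,"h":57}},"rq":{"jvy":{"g":59,"q":11,"rvp":60},"on":{"b":33,"n":97},"u":[14,90,5,85,19],"xsb":{"c":69,"xal":55,"xq":95}},"yi":[{"be":44,"rt":22,"wfq":37},{"p":5,"v":97},[29,48,91,14,76]]}
After op 7 (add /nrt/d/1 81): {"hr":[[82,40,94],{"g":61,"jk":23,"k":1,"ov":41},{"xbw":61,"yrw":87},43],"nrt":{"d":[72,81,8],"id":{"ce":22,"ql":11},"u":{"de":71,"h":57}},"rq":{"jvy":{"g":59,"q":11,"rvp":60},"on":{"b":33,"n":97},"u":[14,90,5,85,19],"xsb":{"c":69,"xal":55,"xq":95}},"yi":[{"be":44,"rt":22,"wfq":37},{"p":5,"v":97},[29,48,91,14,76]]}
After op 8 (add /rq/xsb/xal 10): {"hr":[[82,40,94],{"g":61,"jk":23,"k":1,"ov":41},{"xbw":61,"yrw":87},43],"nrt":{"d":[72,81,8],"id":{"ce":22,"ql":11},"u":{"de":71,"h":57}},"rq":{"jvy":{"g":59,"q":11,"rvp":60},"on":{"b":33,"n":97},"u":[14,90,5,85,19],"xsb":{"c":69,"xal":10,"xq":95}},"yi":[{"be":44,"rt":22,"wfq":37},{"p":5,"v":97},[29,48,91,14,76]]}
After op 9 (replace /hr/1 31): {"hr":[[82,40,94],31,{"xbw":61,"yrw":87},43],"nrt":{"d":[72,81,8],"id":{"ce":22,"ql":11},"u":{"de":71,"h":57}},"rq":{"jvy":{"g":59,"q":11,"rvp":60},"on":{"b":33,"n":97},"u":[14,90,5,85,19],"xsb":{"c":69,"xal":10,"xq":95}},"yi":[{"be":44,"rt":22,"wfq":37},{"p":5,"v":97},[29,48,91,14,76]]}
After op 10 (remove /hr/0/2): {"hr":[[82,40],31,{"xbw":61,"yrw":87},43],"nrt":{"d":[72,81,8],"id":{"ce":22,"ql":11},"u":{"de":71,"h":57}},"rq":{"jvy":{"g":59,"q":11,"rvp":60},"on":{"b":33,"n":97},"u":[14,90,5,85,19],"xsb":{"c":69,"xal":10,"xq":95}},"yi":[{"be":44,"rt":22,"wfq":37},{"p":5,"v":97},[29,48,91,14,76]]}

Answer: {"hr":[[82,40],31,{"xbw":61,"yrw":87},43],"nrt":{"d":[72,81,8],"id":{"ce":22,"ql":11},"u":{"de":71,"h":57}},"rq":{"jvy":{"g":59,"q":11,"rvp":60},"on":{"b":33,"n":97},"u":[14,90,5,85,19],"xsb":{"c":69,"xal":10,"xq":95}},"yi":[{"be":44,"rt":22,"wfq":37},{"p":5,"v":97},[29,48,91,14,76]]}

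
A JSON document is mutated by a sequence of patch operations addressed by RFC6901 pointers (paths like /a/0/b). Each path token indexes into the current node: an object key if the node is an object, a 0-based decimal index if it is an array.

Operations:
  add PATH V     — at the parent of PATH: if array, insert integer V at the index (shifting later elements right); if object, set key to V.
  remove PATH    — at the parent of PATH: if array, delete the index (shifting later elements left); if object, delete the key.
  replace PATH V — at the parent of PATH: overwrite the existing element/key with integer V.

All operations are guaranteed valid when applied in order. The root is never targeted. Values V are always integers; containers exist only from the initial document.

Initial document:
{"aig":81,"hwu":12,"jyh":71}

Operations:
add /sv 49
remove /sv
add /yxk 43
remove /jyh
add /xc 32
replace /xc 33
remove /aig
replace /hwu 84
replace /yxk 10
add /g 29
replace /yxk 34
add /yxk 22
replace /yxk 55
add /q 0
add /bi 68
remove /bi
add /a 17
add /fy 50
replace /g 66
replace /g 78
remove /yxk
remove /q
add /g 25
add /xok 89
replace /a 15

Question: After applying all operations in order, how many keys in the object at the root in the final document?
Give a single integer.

Answer: 6

Derivation:
After op 1 (add /sv 49): {"aig":81,"hwu":12,"jyh":71,"sv":49}
After op 2 (remove /sv): {"aig":81,"hwu":12,"jyh":71}
After op 3 (add /yxk 43): {"aig":81,"hwu":12,"jyh":71,"yxk":43}
After op 4 (remove /jyh): {"aig":81,"hwu":12,"yxk":43}
After op 5 (add /xc 32): {"aig":81,"hwu":12,"xc":32,"yxk":43}
After op 6 (replace /xc 33): {"aig":81,"hwu":12,"xc":33,"yxk":43}
After op 7 (remove /aig): {"hwu":12,"xc":33,"yxk":43}
After op 8 (replace /hwu 84): {"hwu":84,"xc":33,"yxk":43}
After op 9 (replace /yxk 10): {"hwu":84,"xc":33,"yxk":10}
After op 10 (add /g 29): {"g":29,"hwu":84,"xc":33,"yxk":10}
After op 11 (replace /yxk 34): {"g":29,"hwu":84,"xc":33,"yxk":34}
After op 12 (add /yxk 22): {"g":29,"hwu":84,"xc":33,"yxk":22}
After op 13 (replace /yxk 55): {"g":29,"hwu":84,"xc":33,"yxk":55}
After op 14 (add /q 0): {"g":29,"hwu":84,"q":0,"xc":33,"yxk":55}
After op 15 (add /bi 68): {"bi":68,"g":29,"hwu":84,"q":0,"xc":33,"yxk":55}
After op 16 (remove /bi): {"g":29,"hwu":84,"q":0,"xc":33,"yxk":55}
After op 17 (add /a 17): {"a":17,"g":29,"hwu":84,"q":0,"xc":33,"yxk":55}
After op 18 (add /fy 50): {"a":17,"fy":50,"g":29,"hwu":84,"q":0,"xc":33,"yxk":55}
After op 19 (replace /g 66): {"a":17,"fy":50,"g":66,"hwu":84,"q":0,"xc":33,"yxk":55}
After op 20 (replace /g 78): {"a":17,"fy":50,"g":78,"hwu":84,"q":0,"xc":33,"yxk":55}
After op 21 (remove /yxk): {"a":17,"fy":50,"g":78,"hwu":84,"q":0,"xc":33}
After op 22 (remove /q): {"a":17,"fy":50,"g":78,"hwu":84,"xc":33}
After op 23 (add /g 25): {"a":17,"fy":50,"g":25,"hwu":84,"xc":33}
After op 24 (add /xok 89): {"a":17,"fy":50,"g":25,"hwu":84,"xc":33,"xok":89}
After op 25 (replace /a 15): {"a":15,"fy":50,"g":25,"hwu":84,"xc":33,"xok":89}
Size at the root: 6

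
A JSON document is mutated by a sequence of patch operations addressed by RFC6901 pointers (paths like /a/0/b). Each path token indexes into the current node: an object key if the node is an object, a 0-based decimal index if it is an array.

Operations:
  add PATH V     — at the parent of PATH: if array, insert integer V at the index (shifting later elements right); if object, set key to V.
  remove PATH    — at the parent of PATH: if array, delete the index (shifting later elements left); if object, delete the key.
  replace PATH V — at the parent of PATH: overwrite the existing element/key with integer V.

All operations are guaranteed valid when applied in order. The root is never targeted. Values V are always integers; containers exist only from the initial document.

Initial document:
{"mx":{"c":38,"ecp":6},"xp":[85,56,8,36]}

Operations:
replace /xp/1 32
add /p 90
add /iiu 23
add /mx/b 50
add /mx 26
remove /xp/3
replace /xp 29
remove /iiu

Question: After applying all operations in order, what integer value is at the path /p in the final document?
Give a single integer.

After op 1 (replace /xp/1 32): {"mx":{"c":38,"ecp":6},"xp":[85,32,8,36]}
After op 2 (add /p 90): {"mx":{"c":38,"ecp":6},"p":90,"xp":[85,32,8,36]}
After op 3 (add /iiu 23): {"iiu":23,"mx":{"c":38,"ecp":6},"p":90,"xp":[85,32,8,36]}
After op 4 (add /mx/b 50): {"iiu":23,"mx":{"b":50,"c":38,"ecp":6},"p":90,"xp":[85,32,8,36]}
After op 5 (add /mx 26): {"iiu":23,"mx":26,"p":90,"xp":[85,32,8,36]}
After op 6 (remove /xp/3): {"iiu":23,"mx":26,"p":90,"xp":[85,32,8]}
After op 7 (replace /xp 29): {"iiu":23,"mx":26,"p":90,"xp":29}
After op 8 (remove /iiu): {"mx":26,"p":90,"xp":29}
Value at /p: 90

Answer: 90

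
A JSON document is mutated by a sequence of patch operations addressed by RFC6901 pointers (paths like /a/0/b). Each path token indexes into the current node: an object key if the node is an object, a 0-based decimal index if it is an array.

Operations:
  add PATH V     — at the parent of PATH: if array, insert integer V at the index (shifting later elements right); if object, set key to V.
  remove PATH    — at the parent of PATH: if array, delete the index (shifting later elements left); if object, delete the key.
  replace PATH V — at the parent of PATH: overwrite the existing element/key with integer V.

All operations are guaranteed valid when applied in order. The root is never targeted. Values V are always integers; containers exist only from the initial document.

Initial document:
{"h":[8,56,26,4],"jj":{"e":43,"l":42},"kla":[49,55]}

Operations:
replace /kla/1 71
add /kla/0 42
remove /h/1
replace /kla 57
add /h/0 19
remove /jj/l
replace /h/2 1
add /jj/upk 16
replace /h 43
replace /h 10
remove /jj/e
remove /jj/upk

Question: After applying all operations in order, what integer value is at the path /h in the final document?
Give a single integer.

Answer: 10

Derivation:
After op 1 (replace /kla/1 71): {"h":[8,56,26,4],"jj":{"e":43,"l":42},"kla":[49,71]}
After op 2 (add /kla/0 42): {"h":[8,56,26,4],"jj":{"e":43,"l":42},"kla":[42,49,71]}
After op 3 (remove /h/1): {"h":[8,26,4],"jj":{"e":43,"l":42},"kla":[42,49,71]}
After op 4 (replace /kla 57): {"h":[8,26,4],"jj":{"e":43,"l":42},"kla":57}
After op 5 (add /h/0 19): {"h":[19,8,26,4],"jj":{"e":43,"l":42},"kla":57}
After op 6 (remove /jj/l): {"h":[19,8,26,4],"jj":{"e":43},"kla":57}
After op 7 (replace /h/2 1): {"h":[19,8,1,4],"jj":{"e":43},"kla":57}
After op 8 (add /jj/upk 16): {"h":[19,8,1,4],"jj":{"e":43,"upk":16},"kla":57}
After op 9 (replace /h 43): {"h":43,"jj":{"e":43,"upk":16},"kla":57}
After op 10 (replace /h 10): {"h":10,"jj":{"e":43,"upk":16},"kla":57}
After op 11 (remove /jj/e): {"h":10,"jj":{"upk":16},"kla":57}
After op 12 (remove /jj/upk): {"h":10,"jj":{},"kla":57}
Value at /h: 10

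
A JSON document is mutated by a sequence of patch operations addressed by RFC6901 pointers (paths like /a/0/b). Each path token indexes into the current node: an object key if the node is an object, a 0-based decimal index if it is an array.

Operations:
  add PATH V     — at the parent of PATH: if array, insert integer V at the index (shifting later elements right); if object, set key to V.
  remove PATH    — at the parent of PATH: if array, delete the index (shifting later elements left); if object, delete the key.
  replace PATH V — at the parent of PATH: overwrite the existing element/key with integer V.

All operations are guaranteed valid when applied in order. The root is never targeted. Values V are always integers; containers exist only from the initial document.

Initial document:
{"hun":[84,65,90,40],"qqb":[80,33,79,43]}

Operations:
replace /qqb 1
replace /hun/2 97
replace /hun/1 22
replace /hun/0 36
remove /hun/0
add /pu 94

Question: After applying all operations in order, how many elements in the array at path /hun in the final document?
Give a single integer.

Answer: 3

Derivation:
After op 1 (replace /qqb 1): {"hun":[84,65,90,40],"qqb":1}
After op 2 (replace /hun/2 97): {"hun":[84,65,97,40],"qqb":1}
After op 3 (replace /hun/1 22): {"hun":[84,22,97,40],"qqb":1}
After op 4 (replace /hun/0 36): {"hun":[36,22,97,40],"qqb":1}
After op 5 (remove /hun/0): {"hun":[22,97,40],"qqb":1}
After op 6 (add /pu 94): {"hun":[22,97,40],"pu":94,"qqb":1}
Size at path /hun: 3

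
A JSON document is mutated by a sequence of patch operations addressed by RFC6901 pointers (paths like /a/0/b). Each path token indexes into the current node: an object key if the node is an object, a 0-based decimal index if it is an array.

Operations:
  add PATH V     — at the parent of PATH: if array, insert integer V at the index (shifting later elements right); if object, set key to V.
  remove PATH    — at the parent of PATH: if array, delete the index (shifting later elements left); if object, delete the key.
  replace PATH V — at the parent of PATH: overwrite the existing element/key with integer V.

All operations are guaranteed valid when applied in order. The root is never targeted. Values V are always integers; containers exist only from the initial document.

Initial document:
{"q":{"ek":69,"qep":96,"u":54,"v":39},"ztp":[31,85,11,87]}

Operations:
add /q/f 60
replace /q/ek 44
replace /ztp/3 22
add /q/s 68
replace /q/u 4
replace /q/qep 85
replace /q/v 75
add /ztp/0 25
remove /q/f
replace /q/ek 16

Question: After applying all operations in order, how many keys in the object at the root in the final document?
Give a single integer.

Answer: 2

Derivation:
After op 1 (add /q/f 60): {"q":{"ek":69,"f":60,"qep":96,"u":54,"v":39},"ztp":[31,85,11,87]}
After op 2 (replace /q/ek 44): {"q":{"ek":44,"f":60,"qep":96,"u":54,"v":39},"ztp":[31,85,11,87]}
After op 3 (replace /ztp/3 22): {"q":{"ek":44,"f":60,"qep":96,"u":54,"v":39},"ztp":[31,85,11,22]}
After op 4 (add /q/s 68): {"q":{"ek":44,"f":60,"qep":96,"s":68,"u":54,"v":39},"ztp":[31,85,11,22]}
After op 5 (replace /q/u 4): {"q":{"ek":44,"f":60,"qep":96,"s":68,"u":4,"v":39},"ztp":[31,85,11,22]}
After op 6 (replace /q/qep 85): {"q":{"ek":44,"f":60,"qep":85,"s":68,"u":4,"v":39},"ztp":[31,85,11,22]}
After op 7 (replace /q/v 75): {"q":{"ek":44,"f":60,"qep":85,"s":68,"u":4,"v":75},"ztp":[31,85,11,22]}
After op 8 (add /ztp/0 25): {"q":{"ek":44,"f":60,"qep":85,"s":68,"u":4,"v":75},"ztp":[25,31,85,11,22]}
After op 9 (remove /q/f): {"q":{"ek":44,"qep":85,"s":68,"u":4,"v":75},"ztp":[25,31,85,11,22]}
After op 10 (replace /q/ek 16): {"q":{"ek":16,"qep":85,"s":68,"u":4,"v":75},"ztp":[25,31,85,11,22]}
Size at the root: 2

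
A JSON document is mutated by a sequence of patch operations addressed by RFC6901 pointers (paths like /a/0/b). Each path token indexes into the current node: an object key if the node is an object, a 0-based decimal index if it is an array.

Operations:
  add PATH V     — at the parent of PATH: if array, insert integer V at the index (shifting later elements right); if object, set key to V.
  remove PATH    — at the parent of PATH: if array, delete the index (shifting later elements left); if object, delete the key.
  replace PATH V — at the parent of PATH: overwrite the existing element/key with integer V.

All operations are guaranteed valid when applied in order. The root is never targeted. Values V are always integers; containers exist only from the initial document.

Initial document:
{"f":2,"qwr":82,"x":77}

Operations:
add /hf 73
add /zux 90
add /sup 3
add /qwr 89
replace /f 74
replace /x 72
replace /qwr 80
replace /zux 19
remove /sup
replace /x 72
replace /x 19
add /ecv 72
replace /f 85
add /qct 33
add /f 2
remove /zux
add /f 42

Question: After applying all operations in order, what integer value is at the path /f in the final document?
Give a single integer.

Answer: 42

Derivation:
After op 1 (add /hf 73): {"f":2,"hf":73,"qwr":82,"x":77}
After op 2 (add /zux 90): {"f":2,"hf":73,"qwr":82,"x":77,"zux":90}
After op 3 (add /sup 3): {"f":2,"hf":73,"qwr":82,"sup":3,"x":77,"zux":90}
After op 4 (add /qwr 89): {"f":2,"hf":73,"qwr":89,"sup":3,"x":77,"zux":90}
After op 5 (replace /f 74): {"f":74,"hf":73,"qwr":89,"sup":3,"x":77,"zux":90}
After op 6 (replace /x 72): {"f":74,"hf":73,"qwr":89,"sup":3,"x":72,"zux":90}
After op 7 (replace /qwr 80): {"f":74,"hf":73,"qwr":80,"sup":3,"x":72,"zux":90}
After op 8 (replace /zux 19): {"f":74,"hf":73,"qwr":80,"sup":3,"x":72,"zux":19}
After op 9 (remove /sup): {"f":74,"hf":73,"qwr":80,"x":72,"zux":19}
After op 10 (replace /x 72): {"f":74,"hf":73,"qwr":80,"x":72,"zux":19}
After op 11 (replace /x 19): {"f":74,"hf":73,"qwr":80,"x":19,"zux":19}
After op 12 (add /ecv 72): {"ecv":72,"f":74,"hf":73,"qwr":80,"x":19,"zux":19}
After op 13 (replace /f 85): {"ecv":72,"f":85,"hf":73,"qwr":80,"x":19,"zux":19}
After op 14 (add /qct 33): {"ecv":72,"f":85,"hf":73,"qct":33,"qwr":80,"x":19,"zux":19}
After op 15 (add /f 2): {"ecv":72,"f":2,"hf":73,"qct":33,"qwr":80,"x":19,"zux":19}
After op 16 (remove /zux): {"ecv":72,"f":2,"hf":73,"qct":33,"qwr":80,"x":19}
After op 17 (add /f 42): {"ecv":72,"f":42,"hf":73,"qct":33,"qwr":80,"x":19}
Value at /f: 42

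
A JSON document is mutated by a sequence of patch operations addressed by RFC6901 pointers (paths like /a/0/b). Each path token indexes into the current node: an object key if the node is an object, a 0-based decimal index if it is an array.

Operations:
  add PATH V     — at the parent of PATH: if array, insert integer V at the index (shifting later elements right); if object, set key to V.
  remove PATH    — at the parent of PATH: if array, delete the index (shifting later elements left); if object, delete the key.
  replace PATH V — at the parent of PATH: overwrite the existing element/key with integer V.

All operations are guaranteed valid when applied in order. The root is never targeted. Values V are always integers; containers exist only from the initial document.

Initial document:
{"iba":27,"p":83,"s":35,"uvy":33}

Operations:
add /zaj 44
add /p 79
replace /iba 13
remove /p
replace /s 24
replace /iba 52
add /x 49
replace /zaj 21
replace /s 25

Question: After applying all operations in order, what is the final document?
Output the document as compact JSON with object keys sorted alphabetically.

After op 1 (add /zaj 44): {"iba":27,"p":83,"s":35,"uvy":33,"zaj":44}
After op 2 (add /p 79): {"iba":27,"p":79,"s":35,"uvy":33,"zaj":44}
After op 3 (replace /iba 13): {"iba":13,"p":79,"s":35,"uvy":33,"zaj":44}
After op 4 (remove /p): {"iba":13,"s":35,"uvy":33,"zaj":44}
After op 5 (replace /s 24): {"iba":13,"s":24,"uvy":33,"zaj":44}
After op 6 (replace /iba 52): {"iba":52,"s":24,"uvy":33,"zaj":44}
After op 7 (add /x 49): {"iba":52,"s":24,"uvy":33,"x":49,"zaj":44}
After op 8 (replace /zaj 21): {"iba":52,"s":24,"uvy":33,"x":49,"zaj":21}
After op 9 (replace /s 25): {"iba":52,"s":25,"uvy":33,"x":49,"zaj":21}

Answer: {"iba":52,"s":25,"uvy":33,"x":49,"zaj":21}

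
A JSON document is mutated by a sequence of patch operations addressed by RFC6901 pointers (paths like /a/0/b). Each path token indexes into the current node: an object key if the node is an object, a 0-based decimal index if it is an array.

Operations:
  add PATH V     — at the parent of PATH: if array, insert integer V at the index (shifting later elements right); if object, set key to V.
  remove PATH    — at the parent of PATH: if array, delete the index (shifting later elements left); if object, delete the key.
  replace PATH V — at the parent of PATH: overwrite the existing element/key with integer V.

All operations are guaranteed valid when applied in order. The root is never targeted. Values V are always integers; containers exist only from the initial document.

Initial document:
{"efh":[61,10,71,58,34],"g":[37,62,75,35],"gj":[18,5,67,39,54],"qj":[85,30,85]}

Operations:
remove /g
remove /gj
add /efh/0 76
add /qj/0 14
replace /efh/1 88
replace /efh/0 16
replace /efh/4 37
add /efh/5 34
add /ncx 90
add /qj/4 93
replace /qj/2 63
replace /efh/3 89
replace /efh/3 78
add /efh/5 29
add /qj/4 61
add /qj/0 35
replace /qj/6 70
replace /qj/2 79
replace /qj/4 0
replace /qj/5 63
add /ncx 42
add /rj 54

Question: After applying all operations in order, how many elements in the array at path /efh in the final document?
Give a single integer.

After op 1 (remove /g): {"efh":[61,10,71,58,34],"gj":[18,5,67,39,54],"qj":[85,30,85]}
After op 2 (remove /gj): {"efh":[61,10,71,58,34],"qj":[85,30,85]}
After op 3 (add /efh/0 76): {"efh":[76,61,10,71,58,34],"qj":[85,30,85]}
After op 4 (add /qj/0 14): {"efh":[76,61,10,71,58,34],"qj":[14,85,30,85]}
After op 5 (replace /efh/1 88): {"efh":[76,88,10,71,58,34],"qj":[14,85,30,85]}
After op 6 (replace /efh/0 16): {"efh":[16,88,10,71,58,34],"qj":[14,85,30,85]}
After op 7 (replace /efh/4 37): {"efh":[16,88,10,71,37,34],"qj":[14,85,30,85]}
After op 8 (add /efh/5 34): {"efh":[16,88,10,71,37,34,34],"qj":[14,85,30,85]}
After op 9 (add /ncx 90): {"efh":[16,88,10,71,37,34,34],"ncx":90,"qj":[14,85,30,85]}
After op 10 (add /qj/4 93): {"efh":[16,88,10,71,37,34,34],"ncx":90,"qj":[14,85,30,85,93]}
After op 11 (replace /qj/2 63): {"efh":[16,88,10,71,37,34,34],"ncx":90,"qj":[14,85,63,85,93]}
After op 12 (replace /efh/3 89): {"efh":[16,88,10,89,37,34,34],"ncx":90,"qj":[14,85,63,85,93]}
After op 13 (replace /efh/3 78): {"efh":[16,88,10,78,37,34,34],"ncx":90,"qj":[14,85,63,85,93]}
After op 14 (add /efh/5 29): {"efh":[16,88,10,78,37,29,34,34],"ncx":90,"qj":[14,85,63,85,93]}
After op 15 (add /qj/4 61): {"efh":[16,88,10,78,37,29,34,34],"ncx":90,"qj":[14,85,63,85,61,93]}
After op 16 (add /qj/0 35): {"efh":[16,88,10,78,37,29,34,34],"ncx":90,"qj":[35,14,85,63,85,61,93]}
After op 17 (replace /qj/6 70): {"efh":[16,88,10,78,37,29,34,34],"ncx":90,"qj":[35,14,85,63,85,61,70]}
After op 18 (replace /qj/2 79): {"efh":[16,88,10,78,37,29,34,34],"ncx":90,"qj":[35,14,79,63,85,61,70]}
After op 19 (replace /qj/4 0): {"efh":[16,88,10,78,37,29,34,34],"ncx":90,"qj":[35,14,79,63,0,61,70]}
After op 20 (replace /qj/5 63): {"efh":[16,88,10,78,37,29,34,34],"ncx":90,"qj":[35,14,79,63,0,63,70]}
After op 21 (add /ncx 42): {"efh":[16,88,10,78,37,29,34,34],"ncx":42,"qj":[35,14,79,63,0,63,70]}
After op 22 (add /rj 54): {"efh":[16,88,10,78,37,29,34,34],"ncx":42,"qj":[35,14,79,63,0,63,70],"rj":54}
Size at path /efh: 8

Answer: 8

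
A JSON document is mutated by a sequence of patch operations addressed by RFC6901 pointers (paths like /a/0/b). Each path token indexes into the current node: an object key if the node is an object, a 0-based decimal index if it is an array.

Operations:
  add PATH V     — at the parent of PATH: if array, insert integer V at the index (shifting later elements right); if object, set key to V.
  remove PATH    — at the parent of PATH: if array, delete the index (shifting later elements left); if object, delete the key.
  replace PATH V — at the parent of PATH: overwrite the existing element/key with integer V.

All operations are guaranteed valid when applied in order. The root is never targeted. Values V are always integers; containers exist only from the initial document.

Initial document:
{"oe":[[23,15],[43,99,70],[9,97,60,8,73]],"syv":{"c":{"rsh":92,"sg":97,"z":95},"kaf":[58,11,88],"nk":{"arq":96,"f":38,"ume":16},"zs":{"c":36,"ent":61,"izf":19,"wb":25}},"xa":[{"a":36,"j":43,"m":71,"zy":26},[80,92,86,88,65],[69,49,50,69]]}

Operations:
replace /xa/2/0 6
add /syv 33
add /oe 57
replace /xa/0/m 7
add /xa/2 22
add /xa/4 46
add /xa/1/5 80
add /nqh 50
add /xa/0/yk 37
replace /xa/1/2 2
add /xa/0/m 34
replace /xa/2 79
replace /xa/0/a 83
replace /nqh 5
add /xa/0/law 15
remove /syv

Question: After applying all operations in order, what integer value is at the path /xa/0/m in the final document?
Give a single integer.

Answer: 34

Derivation:
After op 1 (replace /xa/2/0 6): {"oe":[[23,15],[43,99,70],[9,97,60,8,73]],"syv":{"c":{"rsh":92,"sg":97,"z":95},"kaf":[58,11,88],"nk":{"arq":96,"f":38,"ume":16},"zs":{"c":36,"ent":61,"izf":19,"wb":25}},"xa":[{"a":36,"j":43,"m":71,"zy":26},[80,92,86,88,65],[6,49,50,69]]}
After op 2 (add /syv 33): {"oe":[[23,15],[43,99,70],[9,97,60,8,73]],"syv":33,"xa":[{"a":36,"j":43,"m":71,"zy":26},[80,92,86,88,65],[6,49,50,69]]}
After op 3 (add /oe 57): {"oe":57,"syv":33,"xa":[{"a":36,"j":43,"m":71,"zy":26},[80,92,86,88,65],[6,49,50,69]]}
After op 4 (replace /xa/0/m 7): {"oe":57,"syv":33,"xa":[{"a":36,"j":43,"m":7,"zy":26},[80,92,86,88,65],[6,49,50,69]]}
After op 5 (add /xa/2 22): {"oe":57,"syv":33,"xa":[{"a":36,"j":43,"m":7,"zy":26},[80,92,86,88,65],22,[6,49,50,69]]}
After op 6 (add /xa/4 46): {"oe":57,"syv":33,"xa":[{"a":36,"j":43,"m":7,"zy":26},[80,92,86,88,65],22,[6,49,50,69],46]}
After op 7 (add /xa/1/5 80): {"oe":57,"syv":33,"xa":[{"a":36,"j":43,"m":7,"zy":26},[80,92,86,88,65,80],22,[6,49,50,69],46]}
After op 8 (add /nqh 50): {"nqh":50,"oe":57,"syv":33,"xa":[{"a":36,"j":43,"m":7,"zy":26},[80,92,86,88,65,80],22,[6,49,50,69],46]}
After op 9 (add /xa/0/yk 37): {"nqh":50,"oe":57,"syv":33,"xa":[{"a":36,"j":43,"m":7,"yk":37,"zy":26},[80,92,86,88,65,80],22,[6,49,50,69],46]}
After op 10 (replace /xa/1/2 2): {"nqh":50,"oe":57,"syv":33,"xa":[{"a":36,"j":43,"m":7,"yk":37,"zy":26},[80,92,2,88,65,80],22,[6,49,50,69],46]}
After op 11 (add /xa/0/m 34): {"nqh":50,"oe":57,"syv":33,"xa":[{"a":36,"j":43,"m":34,"yk":37,"zy":26},[80,92,2,88,65,80],22,[6,49,50,69],46]}
After op 12 (replace /xa/2 79): {"nqh":50,"oe":57,"syv":33,"xa":[{"a":36,"j":43,"m":34,"yk":37,"zy":26},[80,92,2,88,65,80],79,[6,49,50,69],46]}
After op 13 (replace /xa/0/a 83): {"nqh":50,"oe":57,"syv":33,"xa":[{"a":83,"j":43,"m":34,"yk":37,"zy":26},[80,92,2,88,65,80],79,[6,49,50,69],46]}
After op 14 (replace /nqh 5): {"nqh":5,"oe":57,"syv":33,"xa":[{"a":83,"j":43,"m":34,"yk":37,"zy":26},[80,92,2,88,65,80],79,[6,49,50,69],46]}
After op 15 (add /xa/0/law 15): {"nqh":5,"oe":57,"syv":33,"xa":[{"a":83,"j":43,"law":15,"m":34,"yk":37,"zy":26},[80,92,2,88,65,80],79,[6,49,50,69],46]}
After op 16 (remove /syv): {"nqh":5,"oe":57,"xa":[{"a":83,"j":43,"law":15,"m":34,"yk":37,"zy":26},[80,92,2,88,65,80],79,[6,49,50,69],46]}
Value at /xa/0/m: 34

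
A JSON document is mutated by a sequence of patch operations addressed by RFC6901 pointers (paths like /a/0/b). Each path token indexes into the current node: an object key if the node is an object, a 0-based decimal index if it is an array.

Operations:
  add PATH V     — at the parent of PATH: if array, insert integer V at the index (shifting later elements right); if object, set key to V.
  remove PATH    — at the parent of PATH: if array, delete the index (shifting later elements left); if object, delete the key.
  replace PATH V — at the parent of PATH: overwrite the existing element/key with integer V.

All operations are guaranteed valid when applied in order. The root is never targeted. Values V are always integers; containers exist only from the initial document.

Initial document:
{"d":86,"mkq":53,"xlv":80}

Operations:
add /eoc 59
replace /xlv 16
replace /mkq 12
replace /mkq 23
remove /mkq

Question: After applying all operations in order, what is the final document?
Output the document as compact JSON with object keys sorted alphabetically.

Answer: {"d":86,"eoc":59,"xlv":16}

Derivation:
After op 1 (add /eoc 59): {"d":86,"eoc":59,"mkq":53,"xlv":80}
After op 2 (replace /xlv 16): {"d":86,"eoc":59,"mkq":53,"xlv":16}
After op 3 (replace /mkq 12): {"d":86,"eoc":59,"mkq":12,"xlv":16}
After op 4 (replace /mkq 23): {"d":86,"eoc":59,"mkq":23,"xlv":16}
After op 5 (remove /mkq): {"d":86,"eoc":59,"xlv":16}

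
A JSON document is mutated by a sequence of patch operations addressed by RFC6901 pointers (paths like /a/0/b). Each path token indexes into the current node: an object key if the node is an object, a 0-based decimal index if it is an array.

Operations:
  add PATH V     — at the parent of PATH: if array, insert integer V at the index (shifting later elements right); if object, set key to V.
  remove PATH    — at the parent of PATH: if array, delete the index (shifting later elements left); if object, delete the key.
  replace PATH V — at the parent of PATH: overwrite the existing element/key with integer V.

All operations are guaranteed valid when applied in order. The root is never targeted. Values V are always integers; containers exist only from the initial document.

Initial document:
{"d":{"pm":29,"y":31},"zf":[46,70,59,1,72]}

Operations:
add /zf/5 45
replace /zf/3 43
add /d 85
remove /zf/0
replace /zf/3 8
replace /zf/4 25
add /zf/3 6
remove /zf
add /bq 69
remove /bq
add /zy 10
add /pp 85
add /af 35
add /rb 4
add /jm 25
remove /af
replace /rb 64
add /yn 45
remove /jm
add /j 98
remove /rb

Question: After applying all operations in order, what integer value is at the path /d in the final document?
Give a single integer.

After op 1 (add /zf/5 45): {"d":{"pm":29,"y":31},"zf":[46,70,59,1,72,45]}
After op 2 (replace /zf/3 43): {"d":{"pm":29,"y":31},"zf":[46,70,59,43,72,45]}
After op 3 (add /d 85): {"d":85,"zf":[46,70,59,43,72,45]}
After op 4 (remove /zf/0): {"d":85,"zf":[70,59,43,72,45]}
After op 5 (replace /zf/3 8): {"d":85,"zf":[70,59,43,8,45]}
After op 6 (replace /zf/4 25): {"d":85,"zf":[70,59,43,8,25]}
After op 7 (add /zf/3 6): {"d":85,"zf":[70,59,43,6,8,25]}
After op 8 (remove /zf): {"d":85}
After op 9 (add /bq 69): {"bq":69,"d":85}
After op 10 (remove /bq): {"d":85}
After op 11 (add /zy 10): {"d":85,"zy":10}
After op 12 (add /pp 85): {"d":85,"pp":85,"zy":10}
After op 13 (add /af 35): {"af":35,"d":85,"pp":85,"zy":10}
After op 14 (add /rb 4): {"af":35,"d":85,"pp":85,"rb":4,"zy":10}
After op 15 (add /jm 25): {"af":35,"d":85,"jm":25,"pp":85,"rb":4,"zy":10}
After op 16 (remove /af): {"d":85,"jm":25,"pp":85,"rb":4,"zy":10}
After op 17 (replace /rb 64): {"d":85,"jm":25,"pp":85,"rb":64,"zy":10}
After op 18 (add /yn 45): {"d":85,"jm":25,"pp":85,"rb":64,"yn":45,"zy":10}
After op 19 (remove /jm): {"d":85,"pp":85,"rb":64,"yn":45,"zy":10}
After op 20 (add /j 98): {"d":85,"j":98,"pp":85,"rb":64,"yn":45,"zy":10}
After op 21 (remove /rb): {"d":85,"j":98,"pp":85,"yn":45,"zy":10}
Value at /d: 85

Answer: 85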